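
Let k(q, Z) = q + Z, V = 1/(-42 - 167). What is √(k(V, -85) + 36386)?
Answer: 2*√396415943/209 ≈ 190.53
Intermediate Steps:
V = -1/209 (V = 1/(-209) = -1/209 ≈ -0.0047847)
k(q, Z) = Z + q
√(k(V, -85) + 36386) = √((-85 - 1/209) + 36386) = √(-17766/209 + 36386) = √(7586908/209) = 2*√396415943/209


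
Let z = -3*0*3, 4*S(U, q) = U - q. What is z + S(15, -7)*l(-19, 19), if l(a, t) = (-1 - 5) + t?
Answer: 143/2 ≈ 71.500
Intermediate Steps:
S(U, q) = -q/4 + U/4 (S(U, q) = (U - q)/4 = -q/4 + U/4)
l(a, t) = -6 + t
z = 0 (z = 0*3 = 0)
z + S(15, -7)*l(-19, 19) = 0 + (-1/4*(-7) + (1/4)*15)*(-6 + 19) = 0 + (7/4 + 15/4)*13 = 0 + (11/2)*13 = 0 + 143/2 = 143/2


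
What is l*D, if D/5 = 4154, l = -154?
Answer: -3198580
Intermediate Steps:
D = 20770 (D = 5*4154 = 20770)
l*D = -154*20770 = -3198580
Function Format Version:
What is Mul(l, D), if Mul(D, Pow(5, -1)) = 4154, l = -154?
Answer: -3198580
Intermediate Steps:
D = 20770 (D = Mul(5, 4154) = 20770)
Mul(l, D) = Mul(-154, 20770) = -3198580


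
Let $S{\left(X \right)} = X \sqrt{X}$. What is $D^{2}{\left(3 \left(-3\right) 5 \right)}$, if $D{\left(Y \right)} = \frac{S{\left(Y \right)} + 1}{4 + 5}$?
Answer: $\frac{\left(1 - 135 i \sqrt{5}\right)^{2}}{81} \approx -1125.0 - 7.4536 i$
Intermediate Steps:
$S{\left(X \right)} = X^{\frac{3}{2}}$
$D{\left(Y \right)} = \frac{1}{9} + \frac{Y^{\frac{3}{2}}}{9}$ ($D{\left(Y \right)} = \frac{Y^{\frac{3}{2}} + 1}{4 + 5} = \frac{1 + Y^{\frac{3}{2}}}{9} = \left(1 + Y^{\frac{3}{2}}\right) \frac{1}{9} = \frac{1}{9} + \frac{Y^{\frac{3}{2}}}{9}$)
$D^{2}{\left(3 \left(-3\right) 5 \right)} = \left(\frac{1}{9} + \frac{\left(3 \left(-3\right) 5\right)^{\frac{3}{2}}}{9}\right)^{2} = \left(\frac{1}{9} + \frac{\left(\left(-9\right) 5\right)^{\frac{3}{2}}}{9}\right)^{2} = \left(\frac{1}{9} + \frac{\left(-45\right)^{\frac{3}{2}}}{9}\right)^{2} = \left(\frac{1}{9} + \frac{\left(-135\right) i \sqrt{5}}{9}\right)^{2} = \left(\frac{1}{9} - 15 i \sqrt{5}\right)^{2}$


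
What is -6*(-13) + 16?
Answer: 94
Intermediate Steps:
-6*(-13) + 16 = 78 + 16 = 94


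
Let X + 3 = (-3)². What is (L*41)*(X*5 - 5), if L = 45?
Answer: 46125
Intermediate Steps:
X = 6 (X = -3 + (-3)² = -3 + 9 = 6)
(L*41)*(X*5 - 5) = (45*41)*(6*5 - 5) = 1845*(30 - 5) = 1845*25 = 46125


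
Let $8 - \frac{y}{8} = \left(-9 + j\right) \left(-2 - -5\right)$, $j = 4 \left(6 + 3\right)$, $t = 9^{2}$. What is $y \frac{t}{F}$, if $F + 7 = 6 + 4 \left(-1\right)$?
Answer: $\frac{47304}{5} \approx 9460.8$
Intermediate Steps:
$t = 81$
$F = -5$ ($F = -7 + \left(6 + 4 \left(-1\right)\right) = -7 + \left(6 - 4\right) = -7 + 2 = -5$)
$j = 36$ ($j = 4 \cdot 9 = 36$)
$y = -584$ ($y = 64 - 8 \left(-9 + 36\right) \left(-2 - -5\right) = 64 - 8 \cdot 27 \left(-2 + 5\right) = 64 - 8 \cdot 27 \cdot 3 = 64 - 648 = -584$)
$y \frac{t}{F} = - 584 \frac{81}{-5} = - 584 \cdot 81 \left(- \frac{1}{5}\right) = \left(-584\right) \left(- \frac{81}{5}\right) = \frac{47304}{5}$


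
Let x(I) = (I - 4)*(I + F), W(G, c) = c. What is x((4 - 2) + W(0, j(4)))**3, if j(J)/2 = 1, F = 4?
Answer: 0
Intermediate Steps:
j(J) = 2 (j(J) = 2*1 = 2)
x(I) = (-4 + I)*(4 + I) (x(I) = (I - 4)*(I + 4) = (-4 + I)*(4 + I))
x((4 - 2) + W(0, j(4)))**3 = (-16 + ((4 - 2) + 2)**2)**3 = (-16 + (2 + 2)**2)**3 = (-16 + 4**2)**3 = (-16 + 16)**3 = 0**3 = 0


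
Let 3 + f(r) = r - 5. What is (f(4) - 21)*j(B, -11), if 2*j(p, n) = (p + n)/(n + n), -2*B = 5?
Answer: -675/88 ≈ -7.6705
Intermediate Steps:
B = -5/2 (B = -½*5 = -5/2 ≈ -2.5000)
f(r) = -8 + r (f(r) = -3 + (r - 5) = -3 + (-5 + r) = -8 + r)
j(p, n) = (n + p)/(4*n) (j(p, n) = ((p + n)/(n + n))/2 = ((n + p)/((2*n)))/2 = ((n + p)*(1/(2*n)))/2 = ((n + p)/(2*n))/2 = (n + p)/(4*n))
(f(4) - 21)*j(B, -11) = ((-8 + 4) - 21)*((¼)*(-11 - 5/2)/(-11)) = (-4 - 21)*((¼)*(-1/11)*(-27/2)) = -25*27/88 = -675/88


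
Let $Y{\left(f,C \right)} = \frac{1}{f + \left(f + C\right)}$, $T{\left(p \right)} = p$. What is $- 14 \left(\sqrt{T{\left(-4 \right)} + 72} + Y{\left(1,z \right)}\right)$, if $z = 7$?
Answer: $- \frac{14}{9} - 28 \sqrt{17} \approx -117.0$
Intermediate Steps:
$Y{\left(f,C \right)} = \frac{1}{C + 2 f}$ ($Y{\left(f,C \right)} = \frac{1}{f + \left(C + f\right)} = \frac{1}{C + 2 f}$)
$- 14 \left(\sqrt{T{\left(-4 \right)} + 72} + Y{\left(1,z \right)}\right) = - 14 \left(\sqrt{-4 + 72} + \frac{1}{7 + 2 \cdot 1}\right) = - 14 \left(\sqrt{68} + \frac{1}{7 + 2}\right) = - 14 \left(2 \sqrt{17} + \frac{1}{9}\right) = - 14 \left(\frac{1}{9} + 2 \sqrt{17}\right) = - \frac{14}{9} - 28 \sqrt{17}$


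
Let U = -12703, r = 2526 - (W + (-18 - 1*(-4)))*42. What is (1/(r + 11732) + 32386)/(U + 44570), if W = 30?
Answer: 439996197/432945062 ≈ 1.0163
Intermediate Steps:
r = 1854 (r = 2526 - (30 + (-18 - 1*(-4)))*42 = 2526 - (30 + (-18 + 4))*42 = 2526 - (30 - 14)*42 = 2526 - 16*42 = 2526 - 1*672 = 2526 - 672 = 1854)
(1/(r + 11732) + 32386)/(U + 44570) = (1/(1854 + 11732) + 32386)/(-12703 + 44570) = (1/13586 + 32386)/31867 = (1/13586 + 32386)*(1/31867) = (439996197/13586)*(1/31867) = 439996197/432945062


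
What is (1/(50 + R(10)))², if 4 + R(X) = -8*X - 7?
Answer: 1/1681 ≈ 0.00059488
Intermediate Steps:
R(X) = -11 - 8*X (R(X) = -4 + (-8*X - 7) = -4 + (-7 - 8*X) = -11 - 8*X)
(1/(50 + R(10)))² = (1/(50 + (-11 - 8*10)))² = (1/(50 + (-11 - 80)))² = (1/(50 - 91))² = (1/(-41))² = (-1/41)² = 1/1681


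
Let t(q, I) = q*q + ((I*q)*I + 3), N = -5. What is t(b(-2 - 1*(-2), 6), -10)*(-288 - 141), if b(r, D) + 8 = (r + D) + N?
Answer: 277992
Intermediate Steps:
b(r, D) = -13 + D + r (b(r, D) = -8 + ((r + D) - 5) = -8 + ((D + r) - 5) = -8 + (-5 + D + r) = -13 + D + r)
t(q, I) = 3 + q² + q*I² (t(q, I) = q² + (q*I² + 3) = q² + (3 + q*I²) = 3 + q² + q*I²)
t(b(-2 - 1*(-2), 6), -10)*(-288 - 141) = (3 + (-13 + 6 + (-2 - 1*(-2)))² + (-13 + 6 + (-2 - 1*(-2)))*(-10)²)*(-288 - 141) = (3 + (-13 + 6 + (-2 + 2))² + (-13 + 6 + (-2 + 2))*100)*(-429) = (3 + (-13 + 6 + 0)² + (-13 + 6 + 0)*100)*(-429) = (3 + (-7)² - 7*100)*(-429) = (3 + 49 - 700)*(-429) = -648*(-429) = 277992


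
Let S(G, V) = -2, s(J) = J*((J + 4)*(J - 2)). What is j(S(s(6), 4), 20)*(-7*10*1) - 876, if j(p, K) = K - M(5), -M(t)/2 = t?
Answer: -2976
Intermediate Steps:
M(t) = -2*t
s(J) = J*(-2 + J)*(4 + J) (s(J) = J*((4 + J)*(-2 + J)) = J*((-2 + J)*(4 + J)) = J*(-2 + J)*(4 + J))
j(p, K) = 10 + K (j(p, K) = K - (-2)*5 = K - 1*(-10) = K + 10 = 10 + K)
j(S(s(6), 4), 20)*(-7*10*1) - 876 = (10 + 20)*(-7*10*1) - 876 = 30*(-70*1) - 876 = 30*(-70) - 876 = -2100 - 876 = -2976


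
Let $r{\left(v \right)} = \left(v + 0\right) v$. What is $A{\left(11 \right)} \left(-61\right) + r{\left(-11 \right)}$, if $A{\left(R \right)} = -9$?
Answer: $670$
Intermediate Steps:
$r{\left(v \right)} = v^{2}$ ($r{\left(v \right)} = v v = v^{2}$)
$A{\left(11 \right)} \left(-61\right) + r{\left(-11 \right)} = \left(-9\right) \left(-61\right) + \left(-11\right)^{2} = 549 + 121 = 670$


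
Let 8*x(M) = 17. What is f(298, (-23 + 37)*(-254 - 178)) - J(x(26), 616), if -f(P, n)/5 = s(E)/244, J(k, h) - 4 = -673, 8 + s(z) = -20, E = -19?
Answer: 40844/61 ≈ 669.57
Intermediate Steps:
s(z) = -28 (s(z) = -8 - 20 = -28)
x(M) = 17/8 (x(M) = (⅛)*17 = 17/8)
J(k, h) = -669 (J(k, h) = 4 - 673 = -669)
f(P, n) = 35/61 (f(P, n) = -(-140)/244 = -5*(-7/61) = 35/61)
f(298, (-23 + 37)*(-254 - 178)) - J(x(26), 616) = 35/61 - 1*(-669) = 35/61 + 669 = 40844/61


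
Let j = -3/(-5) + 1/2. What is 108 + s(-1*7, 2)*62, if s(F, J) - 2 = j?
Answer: 1501/5 ≈ 300.20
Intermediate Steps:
j = 11/10 (j = -3*(-⅕) + 1*(½) = ⅗ + ½ = 11/10 ≈ 1.1000)
s(F, J) = 31/10 (s(F, J) = 2 + 11/10 = 31/10)
108 + s(-1*7, 2)*62 = 108 + (31/10)*62 = 108 + 961/5 = 1501/5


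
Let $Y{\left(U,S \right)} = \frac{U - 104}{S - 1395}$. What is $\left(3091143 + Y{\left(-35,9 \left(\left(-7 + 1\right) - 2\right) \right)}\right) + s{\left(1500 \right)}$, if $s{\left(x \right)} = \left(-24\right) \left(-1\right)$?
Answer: $\frac{4534742128}{1467} \approx 3.0912 \cdot 10^{6}$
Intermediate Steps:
$s{\left(x \right)} = 24$
$Y{\left(U,S \right)} = \frac{-104 + U}{-1395 + S}$
$\left(3091143 + Y{\left(-35,9 \left(\left(-7 + 1\right) - 2\right) \right)}\right) + s{\left(1500 \right)} = \left(3091143 + \frac{-104 - 35}{-1395 + 9 \left(\left(-7 + 1\right) - 2\right)}\right) + 24 = \left(3091143 + \frac{1}{-1395 + 9 \left(-6 - 2\right)} \left(-139\right)\right) + 24 = \left(3091143 + \frac{1}{-1395 + 9 \left(-8\right)} \left(-139\right)\right) + 24 = \left(3091143 + \frac{1}{-1395 - 72} \left(-139\right)\right) + 24 = \left(3091143 + \frac{1}{-1467} \left(-139\right)\right) + 24 = \left(3091143 - - \frac{139}{1467}\right) + 24 = \left(3091143 + \frac{139}{1467}\right) + 24 = \frac{4534706920}{1467} + 24 = \frac{4534742128}{1467}$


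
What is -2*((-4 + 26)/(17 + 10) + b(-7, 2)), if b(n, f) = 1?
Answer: -98/27 ≈ -3.6296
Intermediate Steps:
-2*((-4 + 26)/(17 + 10) + b(-7, 2)) = -2*((-4 + 26)/(17 + 10) + 1) = -2*(22/27 + 1) = -2*49/27 = -98/27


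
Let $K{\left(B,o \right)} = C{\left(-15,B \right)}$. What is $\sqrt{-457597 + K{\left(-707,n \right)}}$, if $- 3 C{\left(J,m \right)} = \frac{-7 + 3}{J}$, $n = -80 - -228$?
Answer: $\frac{i \sqrt{102959345}}{15} \approx 676.46 i$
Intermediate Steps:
$n = 148$ ($n = -80 + 228 = 148$)
$C{\left(J,m \right)} = \frac{4}{3 J}$ ($C{\left(J,m \right)} = - \frac{\left(-7 + 3\right) \frac{1}{J}}{3} = - \frac{\left(-4\right) \frac{1}{J}}{3} = \frac{4}{3 J}$)
$K{\left(B,o \right)} = - \frac{4}{45}$ ($K{\left(B,o \right)} = \frac{4}{3 \left(-15\right)} = \frac{4}{3} \left(- \frac{1}{15}\right) = - \frac{4}{45}$)
$\sqrt{-457597 + K{\left(-707,n \right)}} = \sqrt{-457597 - \frac{4}{45}} = \sqrt{- \frac{20591869}{45}} = \frac{i \sqrt{102959345}}{15}$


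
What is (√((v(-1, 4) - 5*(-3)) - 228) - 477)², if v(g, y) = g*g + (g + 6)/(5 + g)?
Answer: (954 - I*√843)²/4 ≈ 2.2732e+5 - 13849.0*I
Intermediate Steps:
v(g, y) = g² + (6 + g)/(5 + g)
(√((v(-1, 4) - 5*(-3)) - 228) - 477)² = (√(((6 - 1 + (-1)³ + 5*(-1)²)/(5 - 1) - 5*(-3)) - 228) - 477)² = (√(((6 - 1 - 1 + 5*1)/4 + 15) - 228) - 477)² = (√(((6 - 1 - 1 + 5)/4 + 15) - 228) - 477)² = (√(((¼)*9 + 15) - 228) - 477)² = (√((9/4 + 15) - 228) - 477)² = (√(69/4 - 228) - 477)² = (√(-843/4) - 477)² = (I*√843/2 - 477)² = (-477 + I*√843/2)²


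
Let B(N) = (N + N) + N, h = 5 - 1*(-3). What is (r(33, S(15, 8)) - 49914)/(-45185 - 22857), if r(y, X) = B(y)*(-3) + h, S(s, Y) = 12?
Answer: 50203/68042 ≈ 0.73782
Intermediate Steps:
h = 8 (h = 5 + 3 = 8)
B(N) = 3*N (B(N) = 2*N + N = 3*N)
r(y, X) = 8 - 9*y (r(y, X) = (3*y)*(-3) + 8 = -9*y + 8 = 8 - 9*y)
(r(33, S(15, 8)) - 49914)/(-45185 - 22857) = ((8 - 9*33) - 49914)/(-45185 - 22857) = ((8 - 297) - 49914)/(-68042) = (-289 - 49914)*(-1/68042) = -50203*(-1/68042) = 50203/68042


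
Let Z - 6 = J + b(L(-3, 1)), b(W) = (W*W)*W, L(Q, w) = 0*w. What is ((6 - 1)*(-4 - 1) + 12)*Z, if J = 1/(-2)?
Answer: -143/2 ≈ -71.500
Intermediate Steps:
L(Q, w) = 0
J = -½ ≈ -0.50000
b(W) = W³ (b(W) = W²*W = W³)
Z = 11/2 (Z = 6 + (-½ + 0³) = 6 + (-½ + 0) = 6 - ½ = 11/2 ≈ 5.5000)
((6 - 1)*(-4 - 1) + 12)*Z = ((6 - 1)*(-4 - 1) + 12)*(11/2) = (5*(-5) + 12)*(11/2) = (-25 + 12)*(11/2) = -13*11/2 = -143/2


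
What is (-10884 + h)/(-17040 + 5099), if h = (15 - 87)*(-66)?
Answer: 6132/11941 ≈ 0.51353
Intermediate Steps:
h = 4752 (h = -72*(-66) = 4752)
(-10884 + h)/(-17040 + 5099) = (-10884 + 4752)/(-17040 + 5099) = -6132/(-11941) = -6132*(-1/11941) = 6132/11941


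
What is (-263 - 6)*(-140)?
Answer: 37660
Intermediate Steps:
(-263 - 6)*(-140) = -269*(-140) = 37660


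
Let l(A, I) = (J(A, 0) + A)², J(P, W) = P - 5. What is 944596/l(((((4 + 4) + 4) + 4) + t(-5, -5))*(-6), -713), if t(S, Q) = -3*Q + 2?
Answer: 944596/160801 ≈ 5.8743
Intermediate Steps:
J(P, W) = -5 + P
t(S, Q) = 2 - 3*Q
l(A, I) = (-5 + 2*A)² (l(A, I) = ((-5 + A) + A)² = (-5 + 2*A)²)
944596/l(((((4 + 4) + 4) + 4) + t(-5, -5))*(-6), -713) = 944596/((-5 + 2*(((((4 + 4) + 4) + 4) + (2 - 3*(-5)))*(-6)))²) = 944596/((-5 + 2*((((8 + 4) + 4) + (2 + 15))*(-6)))²) = 944596/((-5 + 2*(((12 + 4) + 17)*(-6)))²) = 944596/((-5 + 2*((16 + 17)*(-6)))²) = 944596/((-5 + 2*(33*(-6)))²) = 944596/((-5 + 2*(-198))²) = 944596/((-5 - 396)²) = 944596/((-401)²) = 944596/160801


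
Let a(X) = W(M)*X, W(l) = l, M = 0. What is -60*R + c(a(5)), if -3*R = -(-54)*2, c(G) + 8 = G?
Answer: 2152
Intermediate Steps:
a(X) = 0 (a(X) = 0*X = 0)
c(G) = -8 + G
R = -36 (R = -(-3)*(-6*2) = -(-3)*(-12) = -⅓*108 = -36)
-60*R + c(a(5)) = -60*(-36) + (-8 + 0) = 2160 - 8 = 2152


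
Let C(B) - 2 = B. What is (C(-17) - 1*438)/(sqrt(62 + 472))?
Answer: -151*sqrt(534)/178 ≈ -19.603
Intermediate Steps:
C(B) = 2 + B
(C(-17) - 1*438)/(sqrt(62 + 472)) = ((2 - 17) - 1*438)/(sqrt(62 + 472)) = (-15 - 438)/(sqrt(534)) = -151*sqrt(534)/178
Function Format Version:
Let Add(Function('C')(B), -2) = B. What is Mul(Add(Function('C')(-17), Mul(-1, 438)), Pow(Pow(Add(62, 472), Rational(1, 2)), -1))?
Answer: Mul(Rational(-151, 178), Pow(534, Rational(1, 2))) ≈ -19.603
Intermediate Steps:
Function('C')(B) = Add(2, B)
Mul(Add(Function('C')(-17), Mul(-1, 438)), Pow(Pow(Add(62, 472), Rational(1, 2)), -1)) = Mul(Add(Add(2, -17), Mul(-1, 438)), Pow(Pow(Add(62, 472), Rational(1, 2)), -1)) = Mul(Add(-15, -438), Pow(Pow(534, Rational(1, 2)), -1)) = Mul(-453, Mul(Rational(1, 534), Pow(534, Rational(1, 2)))) = Mul(Rational(-151, 178), Pow(534, Rational(1, 2)))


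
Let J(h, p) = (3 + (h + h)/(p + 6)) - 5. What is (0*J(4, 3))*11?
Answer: 0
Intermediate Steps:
J(h, p) = -2 + 2*h/(6 + p) (J(h, p) = (3 + (2*h)/(6 + p)) - 5 = (3 + 2*h/(6 + p)) - 5 = -2 + 2*h/(6 + p))
(0*J(4, 3))*11 = (0*(2*(-6 + 4 - 1*3)/(6 + 3)))*11 = (0*(2*(-6 + 4 - 3)/9))*11 = (0*(2*(⅑)*(-5)))*11 = (0*(-10/9))*11 = 0*11 = 0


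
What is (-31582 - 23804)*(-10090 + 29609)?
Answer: -1081079334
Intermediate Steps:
(-31582 - 23804)*(-10090 + 29609) = -55386*19519 = -1081079334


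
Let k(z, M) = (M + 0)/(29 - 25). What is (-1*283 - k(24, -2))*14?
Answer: -3955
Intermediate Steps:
k(z, M) = M/4
(-1*283 - k(24, -2))*14 = (-1*283 - (-2)/4)*14 = (-283 - 1*(-½))*14 = (-283 + ½)*14 = -565/2*14 = -3955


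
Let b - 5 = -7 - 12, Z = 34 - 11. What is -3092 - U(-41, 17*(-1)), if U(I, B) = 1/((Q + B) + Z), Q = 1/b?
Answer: -256650/83 ≈ -3092.2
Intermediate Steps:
Z = 23
b = -14 (b = 5 + (-7 - 12) = 5 - 19 = -14)
Q = -1/14 (Q = 1/(-14) = -1/14 ≈ -0.071429)
U(I, B) = 1/(321/14 + B) (U(I, B) = 1/((-1/14 + B) + 23) = 1/(321/14 + B))
-3092 - U(-41, 17*(-1)) = -3092 - 14/(321 + 14*(17*(-1))) = -3092 - 14/(321 + 14*(-17)) = -3092 - 14/(321 - 238) = -3092 - 14/83 = -256650/83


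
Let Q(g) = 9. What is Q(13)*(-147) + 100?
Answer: -1223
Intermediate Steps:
Q(13)*(-147) + 100 = 9*(-147) + 100 = -1323 + 100 = -1223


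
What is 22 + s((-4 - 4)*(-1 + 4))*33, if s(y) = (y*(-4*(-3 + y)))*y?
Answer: 2052886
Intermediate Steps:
s(y) = y²*(12 - 4*y) (s(y) = (y*(12 - 4*y))*y = y²*(12 - 4*y))
22 + s((-4 - 4)*(-1 + 4))*33 = 22 + (4*((-4 - 4)*(-1 + 4))²*(3 - (-4 - 4)*(-1 + 4)))*33 = 22 + (4*(-8*3)²*(3 - (-8)*3))*33 = 22 + (4*(-24)²*(3 - 1*(-24)))*33 = 22 + (4*576*(3 + 24))*33 = 22 + (4*576*27)*33 = 22 + 62208*33 = 22 + 2052864 = 2052886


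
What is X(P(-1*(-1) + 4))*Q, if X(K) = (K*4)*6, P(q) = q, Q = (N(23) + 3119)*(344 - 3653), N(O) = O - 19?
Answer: -1240080840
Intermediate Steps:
N(O) = -19 + O
Q = -10334007 (Q = ((-19 + 23) + 3119)*(344 - 3653) = (4 + 3119)*(-3309) = 3123*(-3309) = -10334007)
X(K) = 24*K (X(K) = (4*K)*6 = 24*K)
X(P(-1*(-1) + 4))*Q = (24*(-1*(-1) + 4))*(-10334007) = (24*(1 + 4))*(-10334007) = (24*5)*(-10334007) = 120*(-10334007) = -1240080840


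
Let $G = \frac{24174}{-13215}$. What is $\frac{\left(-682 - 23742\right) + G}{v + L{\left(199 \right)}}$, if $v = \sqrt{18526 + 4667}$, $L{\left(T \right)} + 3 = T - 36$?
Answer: $- \frac{3443064896}{2120567} + \frac{322787334 \sqrt{2577}}{10602835} \approx -78.215$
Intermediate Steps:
$G = - \frac{8058}{4405}$ ($G = 24174 \left(- \frac{1}{13215}\right) = - \frac{8058}{4405} \approx -1.8293$)
$L{\left(T \right)} = -39 + T$ ($L{\left(T \right)} = -3 + \left(T - 36\right) = -3 + \left(-36 + T\right) = -39 + T$)
$v = 3 \sqrt{2577}$ ($v = \sqrt{23193} = 3 \sqrt{2577} \approx 152.29$)
$\frac{\left(-682 - 23742\right) + G}{v + L{\left(199 \right)}} = \frac{\left(-682 - 23742\right) - \frac{8058}{4405}}{3 \sqrt{2577} + \left(-39 + 199\right)} = \frac{\left(-682 - 23742\right) - \frac{8058}{4405}}{3 \sqrt{2577} + 160} = \frac{-24424 - \frac{8058}{4405}}{160 + 3 \sqrt{2577}} = - \frac{107595778}{4405 \left(160 + 3 \sqrt{2577}\right)}$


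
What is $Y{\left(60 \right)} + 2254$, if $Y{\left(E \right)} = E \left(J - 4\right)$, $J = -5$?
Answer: $1714$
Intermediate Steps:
$Y{\left(E \right)} = - 9 E$ ($Y{\left(E \right)} = E \left(-5 - 4\right) = E \left(-9\right) = - 9 E$)
$Y{\left(60 \right)} + 2254 = \left(-9\right) 60 + 2254 = -540 + 2254 = 1714$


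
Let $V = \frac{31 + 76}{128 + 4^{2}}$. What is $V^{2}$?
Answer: $\frac{11449}{20736} \approx 0.55213$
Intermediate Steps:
$V = \frac{107}{144}$ ($V = \frac{107}{128 + 16} = \frac{107}{144} \approx 0.74306$)
$V^{2} = \left(\frac{107}{144}\right)^{2} = \frac{11449}{20736}$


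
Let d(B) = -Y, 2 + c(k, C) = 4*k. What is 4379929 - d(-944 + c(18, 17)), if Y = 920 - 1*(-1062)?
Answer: 4381911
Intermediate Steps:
c(k, C) = -2 + 4*k
Y = 1982 (Y = 920 + 1062 = 1982)
d(B) = -1982 (d(B) = -1*1982 = -1982)
4379929 - d(-944 + c(18, 17)) = 4379929 - 1*(-1982) = 4379929 + 1982 = 4381911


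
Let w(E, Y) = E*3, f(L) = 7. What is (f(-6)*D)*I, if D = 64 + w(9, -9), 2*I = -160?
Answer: -50960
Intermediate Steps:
I = -80 (I = (1/2)*(-160) = -80)
w(E, Y) = 3*E
D = 91 (D = 64 + 3*9 = 64 + 27 = 91)
(f(-6)*D)*I = (7*91)*(-80) = 637*(-80) = -50960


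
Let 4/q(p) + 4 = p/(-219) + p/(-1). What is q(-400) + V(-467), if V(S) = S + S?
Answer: -20343235/21781 ≈ -933.99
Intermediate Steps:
V(S) = 2*S
q(p) = 4/(-4 - 220*p/219) (q(p) = 4/(-4 + (p/(-219) + p/(-1))) = 4/(-4 + (p*(-1/219) + p*(-1))) = 4/(-4 + (-p/219 - p)) = 4/(-4 - 220*p/219))
q(-400) + V(-467) = -219/(219 + 55*(-400)) + 2*(-467) = -219/(219 - 22000) - 934 = -219/(-21781) - 934 = -219*(-1/21781) - 934 = 219/21781 - 934 = -20343235/21781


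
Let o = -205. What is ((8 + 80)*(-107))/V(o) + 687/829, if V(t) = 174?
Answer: -3843163/72123 ≈ -53.286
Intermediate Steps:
((8 + 80)*(-107))/V(o) + 687/829 = ((8 + 80)*(-107))/174 + 687/829 = (88*(-107))*(1/174) + 687*(1/829) = -9416*1/174 + 687/829 = -4708/87 + 687/829 = -3843163/72123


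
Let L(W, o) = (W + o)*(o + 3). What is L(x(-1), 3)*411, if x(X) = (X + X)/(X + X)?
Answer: 9864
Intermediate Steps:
x(X) = 1 (x(X) = (2*X)/((2*X)) = (2*X)*(1/(2*X)) = 1)
L(W, o) = (3 + o)*(W + o) (L(W, o) = (W + o)*(3 + o) = (3 + o)*(W + o))
L(x(-1), 3)*411 = (3² + 3*1 + 3*3 + 1*3)*411 = (9 + 3 + 9 + 3)*411 = 24*411 = 9864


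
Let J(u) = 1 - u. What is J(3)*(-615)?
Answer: 1230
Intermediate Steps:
J(3)*(-615) = (1 - 1*3)*(-615) = (1 - 3)*(-615) = -2*(-615) = 1230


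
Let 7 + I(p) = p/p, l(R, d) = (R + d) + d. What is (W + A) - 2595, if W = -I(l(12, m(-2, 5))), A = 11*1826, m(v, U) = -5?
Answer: 17497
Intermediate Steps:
A = 20086
l(R, d) = R + 2*d
I(p) = -6 (I(p) = -7 + p/p = -7 + 1 = -6)
W = 6 (W = -1*(-6) = 6)
(W + A) - 2595 = (6 + 20086) - 2595 = 20092 - 2595 = 17497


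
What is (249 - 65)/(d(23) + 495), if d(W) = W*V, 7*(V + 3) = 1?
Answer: 1288/3005 ≈ 0.42862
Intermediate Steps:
V = -20/7 (V = -3 + (⅐)*1 = -3 + ⅐ = -20/7 ≈ -2.8571)
d(W) = -20*W/7 (d(W) = W*(-20/7) = -20*W/7)
(249 - 65)/(d(23) + 495) = (249 - 65)/(-20/7*23 + 495) = 184/(-460/7 + 495) = 184/(3005/7) = 184*(7/3005) = 1288/3005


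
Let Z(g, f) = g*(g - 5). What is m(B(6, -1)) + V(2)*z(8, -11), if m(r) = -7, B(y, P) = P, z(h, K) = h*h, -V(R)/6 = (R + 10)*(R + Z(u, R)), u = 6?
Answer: -36871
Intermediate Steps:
Z(g, f) = g*(-5 + g)
V(R) = -6*(6 + R)*(10 + R) (V(R) = -6*(R + 10)*(R + 6*(-5 + 6)) = -6*(10 + R)*(R + 6*1) = -6*(10 + R)*(R + 6) = -6*(10 + R)*(6 + R) = -6*(6 + R)*(10 + R))
z(h, K) = h²
m(B(6, -1)) + V(2)*z(8, -11) = -7 + (-360 - 96*2 - 6*2²)*8² = -7 + (-360 - 192 - 6*4)*64 = -7 + (-360 - 192 - 24)*64 = -7 - 576*64 = -7 - 36864 = -36871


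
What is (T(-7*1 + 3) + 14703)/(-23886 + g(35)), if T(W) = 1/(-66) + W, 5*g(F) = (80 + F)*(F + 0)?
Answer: -970133/1523346 ≈ -0.63684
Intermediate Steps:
g(F) = F*(80 + F)/5 (g(F) = ((80 + F)*(F + 0))/5 = ((80 + F)*F)/5 = (F*(80 + F))/5 = F*(80 + F)/5)
T(W) = -1/66 + W
(T(-7*1 + 3) + 14703)/(-23886 + g(35)) = ((-1/66 + (-7*1 + 3)) + 14703)/(-23886 + (⅕)*35*(80 + 35)) = ((-1/66 + (-7 + 3)) + 14703)/(-23886 + (⅕)*35*115) = ((-1/66 - 4) + 14703)/(-23886 + 805) = (-265/66 + 14703)/(-23081) = (970133/66)*(-1/23081) = -970133/1523346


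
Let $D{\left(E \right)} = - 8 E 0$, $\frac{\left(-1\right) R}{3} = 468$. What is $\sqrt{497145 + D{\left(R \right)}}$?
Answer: $\sqrt{497145} \approx 705.08$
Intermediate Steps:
$R = -1404$ ($R = \left(-3\right) 468 = -1404$)
$D{\left(E \right)} = 0$
$\sqrt{497145 + D{\left(R \right)}} = \sqrt{497145 + 0} = \sqrt{497145}$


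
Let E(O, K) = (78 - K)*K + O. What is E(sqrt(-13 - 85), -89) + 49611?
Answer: 34748 + 7*I*sqrt(2) ≈ 34748.0 + 9.8995*I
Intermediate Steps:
E(O, K) = O + K*(78 - K) (E(O, K) = K*(78 - K) + O = O + K*(78 - K))
E(sqrt(-13 - 85), -89) + 49611 = (sqrt(-13 - 85) - 1*(-89)**2 + 78*(-89)) + 49611 = (sqrt(-98) - 1*7921 - 6942) + 49611 = (7*I*sqrt(2) - 7921 - 6942) + 49611 = (-14863 + 7*I*sqrt(2)) + 49611 = 34748 + 7*I*sqrt(2)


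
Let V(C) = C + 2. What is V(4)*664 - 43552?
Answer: -39568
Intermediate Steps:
V(C) = 2 + C
V(4)*664 - 43552 = (2 + 4)*664 - 43552 = 6*664 - 43552 = 3984 - 43552 = -39568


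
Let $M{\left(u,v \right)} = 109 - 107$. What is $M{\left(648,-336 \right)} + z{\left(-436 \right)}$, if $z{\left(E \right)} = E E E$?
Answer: $-82881854$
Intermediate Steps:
$z{\left(E \right)} = E^{3}$ ($z{\left(E \right)} = E^{2} E = E^{3}$)
$M{\left(u,v \right)} = 2$ ($M{\left(u,v \right)} = 109 - 107 = 2$)
$M{\left(648,-336 \right)} + z{\left(-436 \right)} = 2 + \left(-436\right)^{3} = 2 - 82881856 = -82881854$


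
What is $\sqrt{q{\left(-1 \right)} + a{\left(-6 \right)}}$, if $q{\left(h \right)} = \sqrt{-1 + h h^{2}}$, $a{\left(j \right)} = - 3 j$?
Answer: $\sqrt{18 + i \sqrt{2}} \approx 4.2459 + 0.16654 i$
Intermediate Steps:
$q{\left(h \right)} = \sqrt{-1 + h^{3}}$
$\sqrt{q{\left(-1 \right)} + a{\left(-6 \right)}} = \sqrt{\sqrt{-1 + \left(-1\right)^{3}} - -18} = \sqrt{\sqrt{-1 - 1} + 18} = \sqrt{\sqrt{-2} + 18} = \sqrt{i \sqrt{2} + 18} = \sqrt{18 + i \sqrt{2}}$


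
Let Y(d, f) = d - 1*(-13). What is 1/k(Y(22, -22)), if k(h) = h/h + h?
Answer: 1/36 ≈ 0.027778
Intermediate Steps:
Y(d, f) = 13 + d (Y(d, f) = d + 13 = 13 + d)
k(h) = 1 + h
1/k(Y(22, -22)) = 1/(1 + (13 + 22)) = 1/(1 + 35) = 1/36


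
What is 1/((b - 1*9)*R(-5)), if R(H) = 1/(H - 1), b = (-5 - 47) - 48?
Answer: 6/109 ≈ 0.055046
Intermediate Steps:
b = -100 (b = -52 - 48 = -100)
R(H) = 1/(-1 + H)
1/((b - 1*9)*R(-5)) = 1/((-100 - 1*9)/(-1 - 5)) = 1/((-100 - 9)/(-6)) = 1/(-109*(-⅙)) = 1/(109/6) = 6/109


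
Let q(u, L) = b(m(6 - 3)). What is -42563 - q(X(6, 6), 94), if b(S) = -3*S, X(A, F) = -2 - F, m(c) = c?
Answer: -42554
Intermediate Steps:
q(u, L) = -9 (q(u, L) = -3*(6 - 3) = -3*3 = -9)
-42563 - q(X(6, 6), 94) = -42563 - 1*(-9) = -42563 + 9 = -42554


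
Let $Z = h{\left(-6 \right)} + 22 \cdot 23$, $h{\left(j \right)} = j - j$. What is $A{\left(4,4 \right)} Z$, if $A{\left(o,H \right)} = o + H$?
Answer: $4048$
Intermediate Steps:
$A{\left(o,H \right)} = H + o$
$h{\left(j \right)} = 0$
$Z = 506$ ($Z = 0 + 22 \cdot 23 = 0 + 506 = 506$)
$A{\left(4,4 \right)} Z = \left(4 + 4\right) 506 = 8 \cdot 506 = 4048$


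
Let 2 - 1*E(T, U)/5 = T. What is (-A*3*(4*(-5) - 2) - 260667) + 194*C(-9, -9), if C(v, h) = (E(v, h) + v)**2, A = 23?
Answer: 151355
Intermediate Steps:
E(T, U) = 10 - 5*T
C(v, h) = (10 - 4*v)**2 (C(v, h) = ((10 - 5*v) + v)**2 = (10 - 4*v)**2)
(-A*3*(4*(-5) - 2) - 260667) + 194*C(-9, -9) = (-23*3*(4*(-5) - 2) - 260667) + 194*(4*(-5 + 2*(-9))**2) = (-69*(-20 - 2) - 260667) + 194*(4*(-5 - 18)**2) = (-69*(-22) - 260667) + 194*(4*(-23)**2) = (-1*(-1518) - 260667) + 194*(4*529) = (1518 - 260667) + 194*2116 = -259149 + 410504 = 151355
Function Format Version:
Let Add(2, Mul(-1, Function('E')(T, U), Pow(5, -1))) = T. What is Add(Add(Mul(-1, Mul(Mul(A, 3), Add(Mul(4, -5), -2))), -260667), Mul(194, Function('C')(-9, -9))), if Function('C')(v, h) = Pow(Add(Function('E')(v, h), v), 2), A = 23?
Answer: 151355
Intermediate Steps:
Function('E')(T, U) = Add(10, Mul(-5, T))
Function('C')(v, h) = Pow(Add(10, Mul(-4, v)), 2) (Function('C')(v, h) = Pow(Add(Add(10, Mul(-5, v)), v), 2) = Pow(Add(10, Mul(-4, v)), 2))
Add(Add(Mul(-1, Mul(Mul(A, 3), Add(Mul(4, -5), -2))), -260667), Mul(194, Function('C')(-9, -9))) = Add(Add(Mul(-1, Mul(Mul(23, 3), Add(Mul(4, -5), -2))), -260667), Mul(194, Mul(4, Pow(Add(-5, Mul(2, -9)), 2)))) = Add(Add(Mul(-1, Mul(69, Add(-20, -2))), -260667), Mul(194, Mul(4, Pow(Add(-5, -18), 2)))) = Add(Add(Mul(-1, Mul(69, -22)), -260667), Mul(194, Mul(4, Pow(-23, 2)))) = Add(Add(Mul(-1, -1518), -260667), Mul(194, Mul(4, 529))) = Add(Add(1518, -260667), Mul(194, 2116)) = Add(-259149, 410504) = 151355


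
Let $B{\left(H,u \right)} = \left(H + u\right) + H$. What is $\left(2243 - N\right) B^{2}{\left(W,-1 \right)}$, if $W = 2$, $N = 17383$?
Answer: $-136260$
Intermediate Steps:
$B{\left(H,u \right)} = u + 2 H$
$\left(2243 - N\right) B^{2}{\left(W,-1 \right)} = \left(2243 - 17383\right) \left(-1 + 2 \cdot 2\right)^{2} = \left(2243 - 17383\right) \left(-1 + 4\right)^{2} = - 15140 \cdot 3^{2} = \left(-15140\right) 9 = -136260$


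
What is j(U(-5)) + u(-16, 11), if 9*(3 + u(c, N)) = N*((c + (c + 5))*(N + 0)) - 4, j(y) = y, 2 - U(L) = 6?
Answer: -3334/9 ≈ -370.44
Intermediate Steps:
U(L) = -4 (U(L) = 2 - 1*6 = 2 - 6 = -4)
u(c, N) = -31/9 + N**2*(5 + 2*c)/9 (u(c, N) = -3 + (N*((c + (c + 5))*(N + 0)) - 4)/9 = -3 + (N*((c + (5 + c))*N) - 4)/9 = -3 + (N*((5 + 2*c)*N) - 4)/9 = -3 + (N*(N*(5 + 2*c)) - 4)/9 = -3 + (N**2*(5 + 2*c) - 4)/9 = -3 + (-4 + N**2*(5 + 2*c))/9 = -3 + (-4/9 + N**2*(5 + 2*c)/9) = -31/9 + N**2*(5 + 2*c)/9)
j(U(-5)) + u(-16, 11) = -4 + (-31/9 + (5/9)*11**2 + (2/9)*(-16)*11**2) = -4 + (-31/9 + (5/9)*121 + (2/9)*(-16)*121) = -4 + (-31/9 + 605/9 - 3872/9) = -4 - 3298/9 = -3334/9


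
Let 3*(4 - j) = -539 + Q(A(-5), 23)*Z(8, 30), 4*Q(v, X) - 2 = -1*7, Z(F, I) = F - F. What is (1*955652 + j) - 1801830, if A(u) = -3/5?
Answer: -2537983/3 ≈ -8.4599e+5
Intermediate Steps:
A(u) = -⅗ (A(u) = -3*⅕ = -⅗)
Z(F, I) = 0
Q(v, X) = -5/4 (Q(v, X) = ½ + (-1*7)/4 = ½ + (¼)*(-7) = ½ - 7/4 = -5/4)
j = 551/3 (j = 4 - (-539 - 5/4*0)/3 = 4 - (-539 + 0)/3 = 4 - ⅓*(-539) = 4 + 539/3 = 551/3 ≈ 183.67)
(1*955652 + j) - 1801830 = (1*955652 + 551/3) - 1801830 = (955652 + 551/3) - 1801830 = 2867507/3 - 1801830 = -2537983/3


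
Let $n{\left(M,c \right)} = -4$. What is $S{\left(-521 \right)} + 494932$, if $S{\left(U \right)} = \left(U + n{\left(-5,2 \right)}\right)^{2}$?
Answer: $770557$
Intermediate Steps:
$S{\left(U \right)} = \left(-4 + U\right)^{2}$ ($S{\left(U \right)} = \left(U - 4\right)^{2} = \left(-4 + U\right)^{2}$)
$S{\left(-521 \right)} + 494932 = \left(-4 - 521\right)^{2} + 494932 = \left(-525\right)^{2} + 494932 = 275625 + 494932 = 770557$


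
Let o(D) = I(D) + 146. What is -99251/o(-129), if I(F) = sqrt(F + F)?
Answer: -7245323/10787 + 99251*I*sqrt(258)/21574 ≈ -671.67 + 73.895*I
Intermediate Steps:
I(F) = sqrt(2)*sqrt(F) (I(F) = sqrt(2*F) = sqrt(2)*sqrt(F))
o(D) = 146 + sqrt(2)*sqrt(D) (o(D) = sqrt(2)*sqrt(D) + 146 = 146 + sqrt(2)*sqrt(D))
-99251/o(-129) = -99251/(146 + sqrt(2)*sqrt(-129)) = -99251/(146 + sqrt(2)*(I*sqrt(129))) = -99251/(146 + I*sqrt(258))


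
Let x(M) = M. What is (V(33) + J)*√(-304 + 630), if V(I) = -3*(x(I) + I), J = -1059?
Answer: -1257*√326 ≈ -22696.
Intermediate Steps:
V(I) = -6*I (V(I) = -3*(I + I) = -6*I)
(V(33) + J)*√(-304 + 630) = (-6*33 - 1059)*√(-304 + 630) = (-198 - 1059)*√326 = -1257*√326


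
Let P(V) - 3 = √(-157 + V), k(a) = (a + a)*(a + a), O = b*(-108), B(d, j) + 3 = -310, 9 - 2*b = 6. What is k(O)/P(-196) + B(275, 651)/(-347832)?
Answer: 54771074701/62957592 - 52488*I*√353/181 ≈ 869.97 - 5448.4*I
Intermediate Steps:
b = 3/2 (b = 9/2 - ½*6 = 9/2 - 3 = 3/2 ≈ 1.5000)
B(d, j) = -313 (B(d, j) = -3 - 310 = -313)
O = -162 (O = (3/2)*(-108) = -162)
k(a) = 4*a² (k(a) = (2*a)*(2*a) = 4*a²)
P(V) = 3 + √(-157 + V)
k(O)/P(-196) + B(275, 651)/(-347832) = (4*(-162)²)/(3 + √(-157 - 196)) - 313/(-347832) = (4*26244)/(3 + √(-353)) - 313*(-1/347832) = 104976/(3 + I*√353) + 313/347832 = 313/347832 + 104976/(3 + I*√353)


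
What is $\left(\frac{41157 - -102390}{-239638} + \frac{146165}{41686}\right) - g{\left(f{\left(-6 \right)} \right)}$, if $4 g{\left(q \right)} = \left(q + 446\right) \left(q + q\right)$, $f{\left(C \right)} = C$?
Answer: $\frac{3303812087447}{2497387417} \approx 1322.9$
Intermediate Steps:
$g{\left(q \right)} = \frac{q \left(446 + q\right)}{2}$ ($g{\left(q \right)} = \frac{\left(q + 446\right) \left(q + q\right)}{4} = \frac{\left(446 + q\right) 2 q}{4} = \frac{2 q \left(446 + q\right)}{4} = \frac{q \left(446 + q\right)}{2}$)
$\left(\frac{41157 - -102390}{-239638} + \frac{146165}{41686}\right) - g{\left(f{\left(-6 \right)} \right)} = \left(\frac{41157 - -102390}{-239638} + \frac{146165}{41686}\right) - \frac{1}{2} \left(-6\right) \left(446 - 6\right) = \left(\left(41157 + 102390\right) \left(- \frac{1}{239638}\right) + 146165 \cdot \frac{1}{41686}\right) - \frac{1}{2} \left(-6\right) 440 = \left(143547 \left(- \frac{1}{239638}\right) + \frac{146165}{41686}\right) - -1320 = \left(- \frac{143547}{239638} + \frac{146165}{41686}\right) + 1320 = \frac{7260697007}{2497387417} + 1320 = \frac{3303812087447}{2497387417}$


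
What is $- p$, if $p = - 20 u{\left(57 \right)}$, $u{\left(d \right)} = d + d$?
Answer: $2280$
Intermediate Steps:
$u{\left(d \right)} = 2 d$
$p = -2280$ ($p = - 20 \cdot 2 \cdot 57 = \left(-20\right) 114 = -2280$)
$- p = \left(-1\right) \left(-2280\right) = 2280$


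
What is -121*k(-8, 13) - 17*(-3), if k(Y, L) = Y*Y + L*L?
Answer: -28142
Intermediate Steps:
k(Y, L) = L² + Y² (k(Y, L) = Y² + L² = L² + Y²)
-121*k(-8, 13) - 17*(-3) = -121*(13² + (-8)²) - 17*(-3) = -121*(169 + 64) + 51 = -121*233 + 51 = -28193 + 51 = -28142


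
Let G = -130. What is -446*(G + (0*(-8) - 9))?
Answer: 61994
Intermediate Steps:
-446*(G + (0*(-8) - 9)) = -446*(-130 + (0*(-8) - 9)) = -446*(-130 + (0 - 9)) = -446*(-130 - 9) = -446*(-139) = 61994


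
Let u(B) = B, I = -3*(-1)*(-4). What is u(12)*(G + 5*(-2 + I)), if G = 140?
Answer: 840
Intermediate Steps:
I = -12 (I = 3*(-4) = -12)
u(12)*(G + 5*(-2 + I)) = 12*(140 + 5*(-2 - 12)) = 12*(140 + 5*(-14)) = 12*(140 - 70) = 12*70 = 840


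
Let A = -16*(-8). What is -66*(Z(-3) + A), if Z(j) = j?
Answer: -8250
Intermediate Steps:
A = 128
-66*(Z(-3) + A) = -66*(-3 + 128) = -66*125 = -8250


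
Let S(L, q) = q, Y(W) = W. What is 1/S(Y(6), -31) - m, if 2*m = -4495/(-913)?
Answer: -141171/56606 ≈ -2.4939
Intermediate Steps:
m = 4495/1826 (m = (-4495/(-913))/2 = (-4495*(-1/913))/2 = (½)*(4495/913) = 4495/1826 ≈ 2.4617)
1/S(Y(6), -31) - m = 1/(-31) - 1*4495/1826 = -1/31 - 4495/1826 = -141171/56606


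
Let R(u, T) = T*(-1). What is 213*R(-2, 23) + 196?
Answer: -4703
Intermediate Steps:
R(u, T) = -T
213*R(-2, 23) + 196 = 213*(-1*23) + 196 = 213*(-23) + 196 = -4899 + 196 = -4703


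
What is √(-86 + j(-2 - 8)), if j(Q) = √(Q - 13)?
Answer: √(-86 + I*√23) ≈ 0.25847 + 9.2772*I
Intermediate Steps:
j(Q) = √(-13 + Q)
√(-86 + j(-2 - 8)) = √(-86 + √(-13 + (-2 - 8))) = √(-86 + √(-13 - 10)) = √(-86 + √(-23)) = √(-86 + I*√23)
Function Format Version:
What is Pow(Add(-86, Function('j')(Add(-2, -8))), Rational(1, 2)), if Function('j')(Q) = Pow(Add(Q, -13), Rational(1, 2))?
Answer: Pow(Add(-86, Mul(I, Pow(23, Rational(1, 2)))), Rational(1, 2)) ≈ Add(0.25847, Mul(9.2772, I))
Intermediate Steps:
Function('j')(Q) = Pow(Add(-13, Q), Rational(1, 2))
Pow(Add(-86, Function('j')(Add(-2, -8))), Rational(1, 2)) = Pow(Add(-86, Pow(Add(-13, Add(-2, -8)), Rational(1, 2))), Rational(1, 2)) = Pow(Add(-86, Pow(Add(-13, -10), Rational(1, 2))), Rational(1, 2)) = Pow(Add(-86, Pow(-23, Rational(1, 2))), Rational(1, 2)) = Pow(Add(-86, Mul(I, Pow(23, Rational(1, 2)))), Rational(1, 2))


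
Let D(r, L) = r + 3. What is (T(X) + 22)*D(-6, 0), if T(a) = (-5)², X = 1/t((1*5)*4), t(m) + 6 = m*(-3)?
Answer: -141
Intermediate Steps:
t(m) = -6 - 3*m (t(m) = -6 + m*(-3) = -6 - 3*m)
X = -1/66 (X = 1/(-6 - 3*1*5*4) = 1/(-6 - 15*4) = 1/(-6 - 3*20) = 1/(-6 - 60) = 1/(-66) = -1/66 ≈ -0.015152)
T(a) = 25
D(r, L) = 3 + r
(T(X) + 22)*D(-6, 0) = (25 + 22)*(3 - 6) = 47*(-3) = -141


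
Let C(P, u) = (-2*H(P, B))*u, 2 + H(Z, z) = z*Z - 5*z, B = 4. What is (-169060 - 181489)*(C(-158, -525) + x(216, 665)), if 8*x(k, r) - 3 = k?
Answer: 1925699216169/8 ≈ 2.4071e+11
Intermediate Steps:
x(k, r) = 3/8 + k/8
H(Z, z) = -2 - 5*z + Z*z (H(Z, z) = -2 + (z*Z - 5*z) = -2 + (Z*z - 5*z) = -2 + (-5*z + Z*z) = -2 - 5*z + Z*z)
C(P, u) = u*(44 - 8*P) (C(P, u) = (-2*(-2 - 5*4 + P*4))*u = (-2*(-2 - 20 + 4*P))*u = (-2*(-22 + 4*P))*u = (44 - 8*P)*u = u*(44 - 8*P))
(-169060 - 181489)*(C(-158, -525) + x(216, 665)) = (-169060 - 181489)*(4*(-525)*(11 - 2*(-158)) + (3/8 + (⅛)*216)) = -350549*(4*(-525)*(11 + 316) + (3/8 + 27)) = -350549*(4*(-525)*327 + 219/8) = -350549*(-686700 + 219/8) = -350549*(-5493381/8) = 1925699216169/8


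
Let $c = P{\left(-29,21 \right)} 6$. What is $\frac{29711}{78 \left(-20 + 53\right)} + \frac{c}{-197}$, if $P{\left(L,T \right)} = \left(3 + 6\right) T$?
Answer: $\frac{266741}{46098} \approx 5.7864$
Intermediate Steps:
$P{\left(L,T \right)} = 9 T$
$c = 1134$ ($c = 9 \cdot 21 \cdot 6 = 189 \cdot 6 = 1134$)
$\frac{29711}{78 \left(-20 + 53\right)} + \frac{c}{-197} = \frac{29711}{78 \left(-20 + 53\right)} + \frac{1134}{-197} = \frac{29711}{78 \cdot 33} + 1134 \left(- \frac{1}{197}\right) = \frac{29711}{2574} - \frac{1134}{197} = 29711 \cdot \frac{1}{2574} - \frac{1134}{197} = \frac{2701}{234} - \frac{1134}{197} = \frac{266741}{46098}$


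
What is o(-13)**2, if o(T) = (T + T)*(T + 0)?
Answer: 114244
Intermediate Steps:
o(T) = 2*T**2 (o(T) = (2*T)*T = 2*T**2)
o(-13)**2 = (2*(-13)**2)**2 = (2*169)**2 = 338**2 = 114244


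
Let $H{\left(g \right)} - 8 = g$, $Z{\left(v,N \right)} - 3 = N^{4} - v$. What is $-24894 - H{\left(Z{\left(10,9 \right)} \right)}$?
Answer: $-31456$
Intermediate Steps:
$Z{\left(v,N \right)} = 3 + N^{4} - v$ ($Z{\left(v,N \right)} = 3 + \left(N^{4} - v\right) = 3 + N^{4} - v$)
$H{\left(g \right)} = 8 + g$
$-24894 - H{\left(Z{\left(10,9 \right)} \right)} = -24894 - \left(8 + \left(3 + 9^{4} - 10\right)\right) = -24894 - \left(8 + \left(3 + 6561 - 10\right)\right) = -24894 - \left(8 + 6554\right) = -24894 - 6562 = -31456$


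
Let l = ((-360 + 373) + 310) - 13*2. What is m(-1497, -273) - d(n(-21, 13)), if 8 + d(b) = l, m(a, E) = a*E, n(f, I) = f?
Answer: 408392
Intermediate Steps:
m(a, E) = E*a
l = 297 (l = (13 + 310) - 26 = 323 - 26 = 297)
d(b) = 289 (d(b) = -8 + 297 = 289)
m(-1497, -273) - d(n(-21, 13)) = -273*(-1497) - 1*289 = 408681 - 289 = 408392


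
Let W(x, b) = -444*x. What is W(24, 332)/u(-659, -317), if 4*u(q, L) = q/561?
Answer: 23912064/659 ≈ 36285.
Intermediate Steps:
u(q, L) = q/2244 (u(q, L) = (q/561)/4 = q/2244)
W(24, 332)/u(-659, -317) = (-444*24)/(((1/2244)*(-659))) = -10656/(-659/2244) = -10656*(-2244/659) = 23912064/659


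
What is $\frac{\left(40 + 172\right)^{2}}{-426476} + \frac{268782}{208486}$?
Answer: $\frac{13157359681}{11114284417} \approx 1.1838$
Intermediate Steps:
$\frac{\left(40 + 172\right)^{2}}{-426476} + \frac{268782}{208486} = 212^{2} \left(- \frac{1}{426476}\right) + 268782 \cdot \frac{1}{208486} = 44944 \left(- \frac{1}{426476}\right) + \frac{134391}{104243} = - \frac{11236}{106619} + \frac{134391}{104243} = \frac{13157359681}{11114284417}$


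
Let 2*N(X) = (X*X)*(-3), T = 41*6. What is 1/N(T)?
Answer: -1/90774 ≈ -1.1016e-5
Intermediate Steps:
T = 246
N(X) = -3*X²/2 (N(X) = ((X*X)*(-3))/2 = (X²*(-3))/2 = (-3*X²)/2 = -3*X²/2)
1/N(T) = 1/(-3/2*246²) = 1/(-3/2*60516) = 1/(-90774) = -1/90774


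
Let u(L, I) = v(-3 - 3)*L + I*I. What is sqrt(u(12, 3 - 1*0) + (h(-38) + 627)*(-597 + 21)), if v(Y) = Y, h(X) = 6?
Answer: 3*I*sqrt(40519) ≈ 603.88*I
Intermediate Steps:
u(L, I) = I**2 - 6*L (u(L, I) = (-3 - 3)*L + I*I = -6*L + I**2 = I**2 - 6*L)
sqrt(u(12, 3 - 1*0) + (h(-38) + 627)*(-597 + 21)) = sqrt(((3 - 1*0)**2 - 6*12) + (6 + 627)*(-597 + 21)) = sqrt(((3 + 0)**2 - 72) + 633*(-576)) = sqrt((3**2 - 72) - 364608) = sqrt((9 - 72) - 364608) = sqrt(-63 - 364608) = sqrt(-364671) = 3*I*sqrt(40519)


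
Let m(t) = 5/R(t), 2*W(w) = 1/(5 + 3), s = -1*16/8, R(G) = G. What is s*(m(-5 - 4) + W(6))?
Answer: 71/72 ≈ 0.98611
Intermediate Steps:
s = -2 (s = -16*⅛ = -2)
W(w) = 1/16 (W(w) = 1/(2*(5 + 3)) = (½)/8 = (½)*(⅛) = 1/16)
m(t) = 5/t
s*(m(-5 - 4) + W(6)) = -2*(5/(-5 - 4) + 1/16) = -2*(5/(-9) + 1/16) = -2*(5*(-⅑) + 1/16) = -2*(-5/9 + 1/16) = -2*(-71/144) = 71/72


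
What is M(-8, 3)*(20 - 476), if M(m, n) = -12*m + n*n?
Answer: -47880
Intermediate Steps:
M(m, n) = n² - 12*m (M(m, n) = -12*m + n² = n² - 12*m)
M(-8, 3)*(20 - 476) = (3² - 12*(-8))*(20 - 476) = (9 + 96)*(-456) = 105*(-456) = -47880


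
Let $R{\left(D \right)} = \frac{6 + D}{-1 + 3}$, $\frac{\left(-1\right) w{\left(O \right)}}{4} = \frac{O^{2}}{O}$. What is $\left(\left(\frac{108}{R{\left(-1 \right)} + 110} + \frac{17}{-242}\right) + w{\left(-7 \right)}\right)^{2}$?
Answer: $\frac{30549097089}{36602500} \approx 834.62$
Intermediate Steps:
$w{\left(O \right)} = - 4 O$ ($w{\left(O \right)} = - 4 \frac{O^{2}}{O} = - 4 O$)
$R{\left(D \right)} = 3 + \frac{D}{2}$ ($R{\left(D \right)} = \frac{6 + D}{2} = \left(6 + D\right) \frac{1}{2} = 3 + \frac{D}{2}$)
$\left(\left(\frac{108}{R{\left(-1 \right)} + 110} + \frac{17}{-242}\right) + w{\left(-7 \right)}\right)^{2} = \left(\left(\frac{108}{\left(3 + \frac{1}{2} \left(-1\right)\right) + 110} + \frac{17}{-242}\right) - -28\right)^{2} = \left(\left(\frac{108}{\left(3 - \frac{1}{2}\right) + 110} + 17 \left(- \frac{1}{242}\right)\right) + 28\right)^{2} = \left(\left(\frac{108}{\frac{5}{2} + 110} - \frac{17}{242}\right) + 28\right)^{2} = \left(\left(\frac{108}{\frac{225}{2}} - \frac{17}{242}\right) + 28\right)^{2} = \left(\left(108 \cdot \frac{2}{225} - \frac{17}{242}\right) + 28\right)^{2} = \left(\left(\frac{24}{25} - \frac{17}{242}\right) + 28\right)^{2} = \left(\frac{5383}{6050} + 28\right)^{2} = \left(\frac{174783}{6050}\right)^{2} = \frac{30549097089}{36602500}$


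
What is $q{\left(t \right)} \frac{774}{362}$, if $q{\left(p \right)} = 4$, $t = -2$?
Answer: $\frac{1548}{181} \approx 8.5525$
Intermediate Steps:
$q{\left(t \right)} \frac{774}{362} = 4 \cdot \frac{774}{362} = 4 \cdot 774 \cdot \frac{1}{362} = 4 \cdot \frac{387}{181} = \frac{1548}{181}$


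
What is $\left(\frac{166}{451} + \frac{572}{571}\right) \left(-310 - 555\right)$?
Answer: $- \frac{305135670}{257521} \approx -1184.9$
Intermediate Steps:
$\left(\frac{166}{451} + \frac{572}{571}\right) \left(-310 - 555\right) = \left(166 \cdot \frac{1}{451} + 572 \cdot \frac{1}{571}\right) \left(-310 - 555\right) = \left(\frac{166}{451} + \frac{572}{571}\right) \left(-865\right) = \frac{352758}{257521} \left(-865\right) = - \frac{305135670}{257521}$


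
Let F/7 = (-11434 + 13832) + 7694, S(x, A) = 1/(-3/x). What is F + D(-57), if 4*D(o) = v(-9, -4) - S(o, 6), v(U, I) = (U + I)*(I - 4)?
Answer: 282661/4 ≈ 70665.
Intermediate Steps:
S(x, A) = -x/3
v(U, I) = (-4 + I)*(I + U) (v(U, I) = (I + U)*(-4 + I) = (-4 + I)*(I + U))
F = 70644 (F = 7*((-11434 + 13832) + 7694) = 7*(2398 + 7694) = 7*10092 = 70644)
D(o) = 26 + o/12 (D(o) = (((-4)**2 - 4*(-4) - 4*(-9) - 4*(-9)) - (-o/3))/4 = ((16 + 16 + 36 + 36) - (-1)*o/3)/4 = (104 + o/3)/4 = 26 + o/12)
F + D(-57) = 70644 + (26 + (1/12)*(-57)) = 70644 + (26 - 19/4) = 70644 + 85/4 = 282661/4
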